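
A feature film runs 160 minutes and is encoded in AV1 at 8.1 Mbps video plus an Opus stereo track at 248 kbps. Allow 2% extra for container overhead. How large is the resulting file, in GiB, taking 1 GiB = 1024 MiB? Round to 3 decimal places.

160 min = 9600 s
Audio: 248 kbps = 0.248 Mbps.
Total bitrate: 8.1 + 0.248 = 8.348 Mbps.
Stream data: 8.348 Mbps × 9600 s = 80140.8 Mb.
With 2% container overhead: ×1.02.
81,744 Mb = 10,217,952,000 bytes ÷ 1,073,741,824 = 9.516 GiB.

9.516 GiB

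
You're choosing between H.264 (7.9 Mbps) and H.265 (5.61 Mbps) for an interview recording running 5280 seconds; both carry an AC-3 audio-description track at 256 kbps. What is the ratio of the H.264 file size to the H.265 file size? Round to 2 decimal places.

Audio: 256 kbps = 0.256 Mbps.
H.264: 8.156 Mbps × 5280 s = 43063.7 Mb = 5.013 GiB.
H.265: 5.866 Mbps × 5280 s = 30972.5 Mb = 3.606 GiB.
Ratio: 5.013 / 3.606 = 1.390.

1.39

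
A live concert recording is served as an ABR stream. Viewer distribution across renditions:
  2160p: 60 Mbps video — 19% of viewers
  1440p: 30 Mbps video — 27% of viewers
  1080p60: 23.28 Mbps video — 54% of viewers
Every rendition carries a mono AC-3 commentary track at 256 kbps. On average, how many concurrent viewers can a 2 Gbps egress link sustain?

Audio: 256 kbps = 0.256 Mbps.
Average per-viewer bitrate: 0.19×60.256 + 0.27×30.256 + 0.54×23.536 = 32.327 Mbps.
2 Gbps = 2,000 Mbps; 2,000 / 32.327 = 61.87 → 61.

61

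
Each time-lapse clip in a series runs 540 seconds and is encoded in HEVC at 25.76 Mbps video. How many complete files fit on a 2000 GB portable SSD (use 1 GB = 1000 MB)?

1150

Per item: 25.760 Mbps × 540 s = 13,910 Mb = 1,739 MB.
Capacity: 2000 GB = 16,000,000 Mb; 1150.22 items → 1150 complete.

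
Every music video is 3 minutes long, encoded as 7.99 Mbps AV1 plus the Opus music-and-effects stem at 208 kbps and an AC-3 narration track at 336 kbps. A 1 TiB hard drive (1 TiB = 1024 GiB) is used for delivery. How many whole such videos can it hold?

5726

3 min = 180 s
Audio total: 208 + 336 = 544 kbps = 0.544 Mbps.
Total bitrate: 8.534 Mbps.
Per item: 8.534 Mbps × 180 s = 1,536 Mb = 192.0 MB.
Capacity: 1 TiB = 8,796,093 Mb; 5726.18 items → 5726 complete.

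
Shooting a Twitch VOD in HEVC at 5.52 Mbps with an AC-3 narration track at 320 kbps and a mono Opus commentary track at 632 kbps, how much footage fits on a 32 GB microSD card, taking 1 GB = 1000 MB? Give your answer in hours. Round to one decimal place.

Audio total: 320 + 632 = 952 kbps = 0.952 Mbps.
Total bitrate: 5.52 + 0.952 = 6.472 Mbps.
Capacity: 32 GB = 256,000 Mb.
Recording time: 256,000 / 6.472 = 39,555 s ≈ 11.0 hours.

11.0 hours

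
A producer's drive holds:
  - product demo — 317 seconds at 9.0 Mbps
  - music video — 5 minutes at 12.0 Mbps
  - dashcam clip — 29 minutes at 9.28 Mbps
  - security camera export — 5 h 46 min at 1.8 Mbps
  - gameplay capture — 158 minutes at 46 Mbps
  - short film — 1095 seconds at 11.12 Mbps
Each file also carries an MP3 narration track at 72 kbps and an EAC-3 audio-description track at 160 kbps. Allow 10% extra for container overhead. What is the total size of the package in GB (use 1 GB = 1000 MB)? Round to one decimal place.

71.0 GB

Audio total: 72 + 160 = 232 kbps = 0.232 Mbps.
product demo: 9.232 Mbps × 317 s × 1.10 = 3219.2 Mb
music video: 12.232 Mbps × 300 s × 1.10 = 4036.6 Mb
dashcam clip: 9.512 Mbps × 1740 s × 1.10 = 18206.0 Mb
security camera export: 2.032 Mbps × 20760 s × 1.10 = 46402.8 Mb
gameplay capture: 46.232 Mbps × 9480 s × 1.10 = 482107.3 Mb
short film: 11.352 Mbps × 1095 s × 1.10 = 13673.5 Mb
Total: 567645.3 Mb = 70955.7 MB.
= 70.96 GB.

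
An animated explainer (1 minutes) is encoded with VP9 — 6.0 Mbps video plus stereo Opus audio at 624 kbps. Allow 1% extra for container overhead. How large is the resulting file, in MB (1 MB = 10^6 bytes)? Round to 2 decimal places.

Audio: 624 kbps = 0.624 Mbps.
Total bitrate: 6.0 + 0.624 = 6.624 Mbps.
Stream data: 6.624 Mbps × 60 s = 397.4 Mb.
With 1% container overhead: ×1.01.
401.4 Mb ÷ 8 = 50.18 MB → 50.18 MB.

50.18 MB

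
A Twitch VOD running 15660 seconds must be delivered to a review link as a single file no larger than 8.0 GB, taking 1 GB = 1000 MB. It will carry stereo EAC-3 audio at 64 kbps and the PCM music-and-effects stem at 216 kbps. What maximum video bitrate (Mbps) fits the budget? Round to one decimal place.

3.8 Mbps

Budget: 8.0 GB = 64000.0 Mb.
Total bitrate budget: 64000.0 Mb / 15660 s = 4.087 Mbps.
Audio total: 64 + 216 = 280 kbps = 0.280 Mbps.
Video: 4.087 − 0.280 = 3.807 Mbps.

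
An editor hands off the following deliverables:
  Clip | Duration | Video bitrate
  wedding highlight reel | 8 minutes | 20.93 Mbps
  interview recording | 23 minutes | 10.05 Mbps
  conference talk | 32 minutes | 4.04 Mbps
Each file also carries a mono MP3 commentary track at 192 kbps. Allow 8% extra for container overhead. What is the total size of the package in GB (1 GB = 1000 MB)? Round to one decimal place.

Audio: 192 kbps = 0.192 Mbps.
wedding highlight reel: 21.122 Mbps × 480 s × 1.08 = 10949.6 Mb
interview recording: 10.242 Mbps × 1380 s × 1.08 = 15264.7 Mb
conference talk: 4.232 Mbps × 1920 s × 1.08 = 8775.5 Mb
Total: 34989.8 Mb = 4373.7 MB.
= 4.374 GB.

4.4 GB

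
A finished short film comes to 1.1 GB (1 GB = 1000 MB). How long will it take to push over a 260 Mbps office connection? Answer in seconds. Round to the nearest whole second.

File: 1.1 GB = 8800.0 Mb.
At 260 Mbps: 8800.0 / 260 = 33.8 s ≈ 33.8 seconds.

34 seconds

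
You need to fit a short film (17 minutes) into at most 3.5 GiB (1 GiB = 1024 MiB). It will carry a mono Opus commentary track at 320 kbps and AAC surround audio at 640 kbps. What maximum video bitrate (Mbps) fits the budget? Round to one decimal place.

28.5 Mbps

Budget: 3.5 GiB = 30064.8 Mb.
17 min = 1020 s
Total bitrate budget: 30064.8 Mb / 1020 s = 29.475 Mbps.
Audio total: 320 + 640 = 960 kbps = 0.960 Mbps.
Video: 29.475 − 0.960 = 28.515 Mbps.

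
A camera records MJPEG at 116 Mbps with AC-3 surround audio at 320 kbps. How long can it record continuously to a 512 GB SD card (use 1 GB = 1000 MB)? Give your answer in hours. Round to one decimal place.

Audio: 320 kbps = 0.320 Mbps.
Total bitrate: 116 + 0.320 = 116.320 Mbps.
Capacity: 512 GB = 4,096,000 Mb.
Recording time: 4,096,000 / 116.320 = 35,213 s ≈ 9.78 hours.

9.8 hours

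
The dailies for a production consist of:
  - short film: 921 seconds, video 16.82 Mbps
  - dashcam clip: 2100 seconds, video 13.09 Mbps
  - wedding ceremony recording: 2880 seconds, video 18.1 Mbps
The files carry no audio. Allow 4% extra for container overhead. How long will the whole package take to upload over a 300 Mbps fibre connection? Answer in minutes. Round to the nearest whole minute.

5 minutes

short film: 16.820 Mbps × 921 s × 1.04 = 16110.9 Mb
dashcam clip: 13.090 Mbps × 2100 s × 1.04 = 28588.6 Mb
wedding ceremony recording: 18.100 Mbps × 2880 s × 1.04 = 54213.1 Mb
Total: 98912.5 Mb = 12364.1 MB.
At 300 Mbps: 98912.5 / 300 = 330 s ≈ 5.5 minutes.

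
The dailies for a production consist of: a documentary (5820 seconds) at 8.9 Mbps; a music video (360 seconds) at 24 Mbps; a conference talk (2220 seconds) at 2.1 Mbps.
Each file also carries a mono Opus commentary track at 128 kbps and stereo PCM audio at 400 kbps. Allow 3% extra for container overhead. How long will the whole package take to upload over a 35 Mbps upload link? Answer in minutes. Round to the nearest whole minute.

Audio total: 128 + 400 = 528 kbps = 0.528 Mbps.
documentary: 9.428 Mbps × 5820 s × 1.03 = 56517.1 Mb
music video: 24.528 Mbps × 360 s × 1.03 = 9095.0 Mb
conference talk: 2.628 Mbps × 2220 s × 1.03 = 6009.2 Mb
Total: 71621.3 Mb = 8952.7 MB.
At 35 Mbps: 71621.3 / 35 = 2046 s ≈ 34.1 minutes.

34 minutes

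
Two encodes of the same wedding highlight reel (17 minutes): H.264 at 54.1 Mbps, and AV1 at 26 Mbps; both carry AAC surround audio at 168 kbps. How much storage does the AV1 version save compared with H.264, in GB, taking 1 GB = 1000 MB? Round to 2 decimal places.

17 min = 1020 s
Audio: 168 kbps = 0.168 Mbps.
H.264: 54.268 Mbps × 1020 s = 55353.4 Mb = 6.919 GB.
AV1: 26.168 Mbps × 1020 s = 26691.4 Mb = 3.336 GB.
Saving: 6.919 − 3.336 = 3.583 GB.

3.58 GB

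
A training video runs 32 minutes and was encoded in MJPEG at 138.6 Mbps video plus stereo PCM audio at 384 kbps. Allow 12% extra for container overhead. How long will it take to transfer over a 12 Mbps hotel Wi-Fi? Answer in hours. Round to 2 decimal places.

6.92 hours

32 min = 1920 s
Audio: 384 kbps = 0.384 Mbps.
Total bitrate: 138.984 Mbps.
File: 138.984 Mbps × 1920 s = 266849.3 Mb.
With 12% container overhead: ×1.12. → 298871.2 Mb.
At 12 Mbps: 298871.2 / 12 = 24905.9 s ≈ 6.92 hours.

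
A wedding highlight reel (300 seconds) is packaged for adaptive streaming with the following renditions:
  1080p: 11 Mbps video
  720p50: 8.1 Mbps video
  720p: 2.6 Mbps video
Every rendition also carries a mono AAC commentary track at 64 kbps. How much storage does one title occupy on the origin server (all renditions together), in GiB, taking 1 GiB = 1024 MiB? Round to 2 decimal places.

Audio: 64 kbps = 0.064 Mbps.
Sum of rendition bitrates: (11+0.064) + (8.1+0.064) + (2.6+0.064) = 21.892 Mbps.
× 300 s = 6,568 Mb = 821.0 MB = 0.7646 GiB.

0.76 GiB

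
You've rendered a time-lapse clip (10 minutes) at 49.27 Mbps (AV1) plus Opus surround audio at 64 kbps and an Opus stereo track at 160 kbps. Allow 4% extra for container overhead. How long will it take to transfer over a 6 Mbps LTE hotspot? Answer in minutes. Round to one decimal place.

10 min = 600 s
Audio total: 64 + 160 = 224 kbps = 0.224 Mbps.
Total bitrate: 49.494 Mbps.
File: 49.494 Mbps × 600 s = 29696.4 Mb.
With 4% container overhead: ×1.04. → 30884.3 Mb.
At 6 Mbps: 30884.3 / 6 = 5147.4 s ≈ 85.8 minutes.

85.8 minutes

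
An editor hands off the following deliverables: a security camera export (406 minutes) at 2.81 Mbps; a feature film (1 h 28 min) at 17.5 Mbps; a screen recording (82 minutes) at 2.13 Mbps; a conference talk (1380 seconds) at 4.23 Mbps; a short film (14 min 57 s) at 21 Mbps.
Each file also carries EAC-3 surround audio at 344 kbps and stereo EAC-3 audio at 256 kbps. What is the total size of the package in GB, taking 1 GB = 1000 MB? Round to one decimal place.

Audio total: 344 + 256 = 600 kbps = 0.600 Mbps.
security camera export: 3.410 Mbps × 24360 s = 83067.6 Mb
feature film: 18.100 Mbps × 5280 s = 95568.0 Mb
screen recording: 2.730 Mbps × 4920 s = 13431.6 Mb
conference talk: 4.830 Mbps × 1380 s = 6665.4 Mb
short film: 21.600 Mbps × 897 s = 19375.2 Mb
Total: 218107.8 Mb = 27263.5 MB.
= 27.26 GB.

27.3 GB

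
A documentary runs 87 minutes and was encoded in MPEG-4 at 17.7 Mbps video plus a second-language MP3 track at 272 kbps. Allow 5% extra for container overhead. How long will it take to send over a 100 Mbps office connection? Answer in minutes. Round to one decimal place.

16.4 minutes

87 min = 5220 s
Audio: 272 kbps = 0.272 Mbps.
Total bitrate: 17.972 Mbps.
File: 17.972 Mbps × 5220 s = 93813.8 Mb.
With 5% container overhead: ×1.05. → 98504.5 Mb.
At 100 Mbps: 98504.5 / 100 = 985.0 s ≈ 16.4 minutes.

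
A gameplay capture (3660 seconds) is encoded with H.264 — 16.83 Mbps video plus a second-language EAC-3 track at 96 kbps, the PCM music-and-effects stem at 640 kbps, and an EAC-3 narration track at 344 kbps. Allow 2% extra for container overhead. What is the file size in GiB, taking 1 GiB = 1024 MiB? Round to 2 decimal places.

Audio total: 96 + 640 + 344 = 1080 kbps = 1.080 Mbps.
Total bitrate: 16.83 + 1.080 = 17.910 Mbps.
Stream data: 17.910 Mbps × 3660 s = 65550.6 Mb.
With 2% container overhead: ×1.02.
66,862 Mb = 8,357,701,500 bytes ÷ 1,073,741,824 = 7.784 GiB.

7.78 GiB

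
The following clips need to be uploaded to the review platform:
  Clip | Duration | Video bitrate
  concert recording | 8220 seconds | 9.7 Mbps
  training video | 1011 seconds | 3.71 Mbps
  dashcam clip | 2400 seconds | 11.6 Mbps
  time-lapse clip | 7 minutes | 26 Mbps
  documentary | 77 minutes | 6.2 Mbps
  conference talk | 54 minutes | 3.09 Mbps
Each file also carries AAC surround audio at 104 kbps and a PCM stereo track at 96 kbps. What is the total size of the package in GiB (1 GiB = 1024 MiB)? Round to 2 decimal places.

19.19 GiB

Audio total: 104 + 96 = 200 kbps = 0.200 Mbps.
concert recording: 9.900 Mbps × 8220 s = 81378.0 Mb
training video: 3.910 Mbps × 1011 s = 3953.0 Mb
dashcam clip: 11.800 Mbps × 2400 s = 28320.0 Mb
time-lapse clip: 26.200 Mbps × 420 s = 11004.0 Mb
documentary: 6.400 Mbps × 4620 s = 29568.0 Mb
conference talk: 3.290 Mbps × 3240 s = 10659.6 Mb
Total: 164882.6 Mb = 20610.3 MB.
= 19.19 GiB.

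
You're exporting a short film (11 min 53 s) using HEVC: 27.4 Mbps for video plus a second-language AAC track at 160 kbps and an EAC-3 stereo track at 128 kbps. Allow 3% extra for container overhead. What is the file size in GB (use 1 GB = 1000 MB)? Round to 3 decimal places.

11 min 53 s = 713 s
Audio total: 160 + 128 = 288 kbps = 0.288 Mbps.
Total bitrate: 27.4 + 0.288 = 27.688 Mbps.
Stream data: 27.688 Mbps × 713 s = 19741.5 Mb.
With 3% container overhead: ×1.03.
20,334 Mb ÷ 8 = 2,542 MB → 2.542 GB.

2.542 GB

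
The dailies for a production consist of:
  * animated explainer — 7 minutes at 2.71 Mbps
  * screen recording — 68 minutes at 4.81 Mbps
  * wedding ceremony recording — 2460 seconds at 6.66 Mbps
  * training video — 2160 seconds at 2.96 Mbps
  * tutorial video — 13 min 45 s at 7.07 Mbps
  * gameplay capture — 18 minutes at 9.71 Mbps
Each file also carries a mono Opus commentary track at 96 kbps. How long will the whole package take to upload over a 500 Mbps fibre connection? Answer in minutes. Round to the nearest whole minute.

Audio: 96 kbps = 0.096 Mbps.
animated explainer: 2.806 Mbps × 420 s = 1178.5 Mb
screen recording: 4.906 Mbps × 4080 s = 20016.5 Mb
wedding ceremony recording: 6.756 Mbps × 2460 s = 16619.8 Mb
training video: 3.056 Mbps × 2160 s = 6601.0 Mb
tutorial video: 7.166 Mbps × 825 s = 5911.9 Mb
gameplay capture: 9.806 Mbps × 1080 s = 10590.5 Mb
Total: 60918.2 Mb = 7614.8 MB.
At 500 Mbps: 60918.2 / 500 = 122 s ≈ 2.03 minutes.

2 minutes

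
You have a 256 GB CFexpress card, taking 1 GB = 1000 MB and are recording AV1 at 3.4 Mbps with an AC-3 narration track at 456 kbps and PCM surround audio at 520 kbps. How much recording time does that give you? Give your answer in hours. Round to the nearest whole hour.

130 hours

Audio total: 456 + 520 = 976 kbps = 0.976 Mbps.
Total bitrate: 3.4 + 0.976 = 4.376 Mbps.
Capacity: 256 GB = 2,048,000 Mb.
Recording time: 2,048,000 / 4.376 = 468,007 s ≈ 130 hours.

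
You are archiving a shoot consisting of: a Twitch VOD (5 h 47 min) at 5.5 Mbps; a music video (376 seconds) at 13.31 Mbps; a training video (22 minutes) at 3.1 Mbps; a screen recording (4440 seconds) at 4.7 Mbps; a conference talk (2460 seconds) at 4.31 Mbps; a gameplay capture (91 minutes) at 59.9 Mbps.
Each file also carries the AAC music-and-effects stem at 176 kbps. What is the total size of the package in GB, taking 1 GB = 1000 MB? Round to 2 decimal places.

61.03 GB

Audio: 176 kbps = 0.176 Mbps.
Twitch VOD: 5.676 Mbps × 20820 s = 118174.3 Mb
music video: 13.486 Mbps × 376 s = 5070.7 Mb
training video: 3.276 Mbps × 1320 s = 4324.3 Mb
screen recording: 4.876 Mbps × 4440 s = 21649.4 Mb
conference talk: 4.486 Mbps × 2460 s = 11035.6 Mb
gameplay capture: 60.076 Mbps × 5460 s = 328015.0 Mb
Total: 488269.3 Mb = 61033.7 MB.
= 61.03 GB.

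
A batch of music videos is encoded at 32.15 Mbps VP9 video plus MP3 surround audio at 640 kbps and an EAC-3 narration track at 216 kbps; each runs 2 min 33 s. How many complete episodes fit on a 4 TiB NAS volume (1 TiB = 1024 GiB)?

6967

2 min 33 s = 153 s
Audio total: 640 + 216 = 856 kbps = 0.856 Mbps.
Total bitrate: 33.006 Mbps.
Per item: 33.006 Mbps × 153 s = 5,050 Mb = 631.2 MB.
Capacity: 4 TiB = 35,184,372 Mb; 6967.32 items → 6967 complete.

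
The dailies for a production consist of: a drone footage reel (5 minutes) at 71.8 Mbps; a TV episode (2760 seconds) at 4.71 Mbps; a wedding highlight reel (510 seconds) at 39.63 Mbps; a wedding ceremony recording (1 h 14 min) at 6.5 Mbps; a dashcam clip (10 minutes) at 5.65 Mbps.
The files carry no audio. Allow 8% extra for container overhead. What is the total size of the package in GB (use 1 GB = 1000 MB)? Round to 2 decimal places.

11.75 GB

drone footage reel: 71.800 Mbps × 300 s × 1.08 = 23263.2 Mb
TV episode: 4.710 Mbps × 2760 s × 1.08 = 14039.6 Mb
wedding highlight reel: 39.630 Mbps × 510 s × 1.08 = 21828.2 Mb
wedding ceremony recording: 6.500 Mbps × 4440 s × 1.08 = 31168.8 Mb
dashcam clip: 5.650 Mbps × 600 s × 1.08 = 3661.2 Mb
Total: 93961.0 Mb = 11745.1 MB.
= 11.75 GB.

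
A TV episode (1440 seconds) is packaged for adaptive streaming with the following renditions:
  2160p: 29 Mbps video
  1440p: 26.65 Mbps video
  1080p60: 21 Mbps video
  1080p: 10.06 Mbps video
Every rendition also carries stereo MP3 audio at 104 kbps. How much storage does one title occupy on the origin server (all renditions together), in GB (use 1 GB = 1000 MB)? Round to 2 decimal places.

Audio: 104 kbps = 0.104 Mbps.
Sum of rendition bitrates: (29+0.104) + (26.65+0.104) + (21+0.104) + (10.06+0.104) = 87.126 Mbps.
× 1440 s = 125,461 Mb = 15,683 MB = 15.68 GB.

15.68 GB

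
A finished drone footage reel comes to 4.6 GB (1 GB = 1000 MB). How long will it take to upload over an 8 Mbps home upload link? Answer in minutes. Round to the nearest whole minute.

77 minutes

File: 4.6 GB = 36800.0 Mb.
At 8 Mbps: 36800.0 / 8 = 4600.0 s ≈ 76.7 minutes.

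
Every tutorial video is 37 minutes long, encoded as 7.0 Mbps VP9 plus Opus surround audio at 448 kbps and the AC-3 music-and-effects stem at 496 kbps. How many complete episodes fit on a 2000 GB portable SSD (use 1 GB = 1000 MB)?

907

37 min = 2220 s
Audio total: 448 + 496 = 944 kbps = 0.944 Mbps.
Total bitrate: 7.944 Mbps.
Per item: 7.944 Mbps × 2220 s = 17,636 Mb = 2,204 MB.
Capacity: 2000 GB = 16,000,000 Mb; 907.25 items → 907 complete.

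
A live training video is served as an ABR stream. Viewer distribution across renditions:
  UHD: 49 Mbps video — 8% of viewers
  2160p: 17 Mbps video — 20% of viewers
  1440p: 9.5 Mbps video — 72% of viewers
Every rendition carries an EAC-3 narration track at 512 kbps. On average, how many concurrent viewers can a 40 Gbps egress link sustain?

Audio: 512 kbps = 0.512 Mbps.
Average per-viewer bitrate: 0.08×49.512 + 0.20×17.512 + 0.72×10.012 = 14.672 Mbps.
40 Gbps = 40,000 Mbps; 40,000 / 14.672 = 2726.28 → 2726.

2726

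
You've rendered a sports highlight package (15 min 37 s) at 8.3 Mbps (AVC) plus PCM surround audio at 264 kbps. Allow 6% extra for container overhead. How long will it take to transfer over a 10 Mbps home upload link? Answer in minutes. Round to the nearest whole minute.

14 minutes

15 min 37 s = 937 s
Audio: 264 kbps = 0.264 Mbps.
Total bitrate: 8.564 Mbps.
File: 8.564 Mbps × 937 s = 8024.5 Mb.
With 6% container overhead: ×1.06. → 8505.9 Mb.
At 10 Mbps: 8505.9 / 10 = 850.6 s ≈ 14.2 minutes.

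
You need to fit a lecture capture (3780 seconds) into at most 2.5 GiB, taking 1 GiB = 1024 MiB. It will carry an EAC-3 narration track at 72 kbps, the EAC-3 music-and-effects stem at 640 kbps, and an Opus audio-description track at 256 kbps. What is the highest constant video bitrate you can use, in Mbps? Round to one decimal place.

4.7 Mbps

Budget: 2.5 GiB = 21474.8 Mb.
Total bitrate budget: 21474.8 Mb / 3780 s = 5.681 Mbps.
Audio total: 72 + 640 + 256 = 968 kbps = 0.968 Mbps.
Video: 5.681 − 0.968 = 4.713 Mbps.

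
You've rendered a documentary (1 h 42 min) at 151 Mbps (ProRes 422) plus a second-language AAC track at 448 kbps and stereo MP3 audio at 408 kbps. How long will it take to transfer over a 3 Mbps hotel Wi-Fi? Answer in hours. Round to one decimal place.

1 h 42 min = 102 min = 6120 s
Audio total: 448 + 408 = 856 kbps = 0.856 Mbps.
Total bitrate: 151.856 Mbps.
File: 151.856 Mbps × 6120 s = 929358.7 Mb.
At 3 Mbps: 929358.7 / 3 = 309786.2 s ≈ 86.1 hours.

86.1 hours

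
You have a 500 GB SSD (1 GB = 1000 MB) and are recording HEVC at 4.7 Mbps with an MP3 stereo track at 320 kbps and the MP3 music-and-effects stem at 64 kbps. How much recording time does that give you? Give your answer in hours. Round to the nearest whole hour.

219 hours

Audio total: 320 + 64 = 384 kbps = 0.384 Mbps.
Total bitrate: 4.7 + 0.384 = 5.084 Mbps.
Capacity: 500 GB = 4,000,000 Mb.
Recording time: 4,000,000 / 5.084 = 786,782 s ≈ 219 hours.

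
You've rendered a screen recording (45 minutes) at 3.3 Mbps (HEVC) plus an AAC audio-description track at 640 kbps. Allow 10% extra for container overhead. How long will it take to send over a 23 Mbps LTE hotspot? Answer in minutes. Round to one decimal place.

8.5 minutes

45 min = 2700 s
Audio: 640 kbps = 0.640 Mbps.
Total bitrate: 3.940 Mbps.
File: 3.940 Mbps × 2700 s = 10638.0 Mb.
With 10% container overhead: ×1.10. → 11701.8 Mb.
At 23 Mbps: 11701.8 / 23 = 508.8 s ≈ 8.48 minutes.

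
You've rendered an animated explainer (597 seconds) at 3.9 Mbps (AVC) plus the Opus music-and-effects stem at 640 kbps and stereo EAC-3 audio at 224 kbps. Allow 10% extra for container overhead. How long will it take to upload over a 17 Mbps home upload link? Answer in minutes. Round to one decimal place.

Audio total: 640 + 224 = 864 kbps = 0.864 Mbps.
Total bitrate: 4.764 Mbps.
File: 4.764 Mbps × 597 s = 2844.1 Mb.
With 10% container overhead: ×1.10. → 3128.5 Mb.
At 17 Mbps: 3128.5 / 17 = 184.0 s ≈ 3.07 minutes.

3.1 minutes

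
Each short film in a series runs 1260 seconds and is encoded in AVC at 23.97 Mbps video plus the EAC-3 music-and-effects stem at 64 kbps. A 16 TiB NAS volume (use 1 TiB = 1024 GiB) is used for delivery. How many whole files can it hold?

4647

Audio: 64 kbps = 0.064 Mbps.
Total bitrate: 24.034 Mbps.
Per item: 24.034 Mbps × 1260 s = 30,283 Mb = 3,785 MB.
Capacity: 16 TiB = 140,737,488 Mb; 4647.43 items → 4647 complete.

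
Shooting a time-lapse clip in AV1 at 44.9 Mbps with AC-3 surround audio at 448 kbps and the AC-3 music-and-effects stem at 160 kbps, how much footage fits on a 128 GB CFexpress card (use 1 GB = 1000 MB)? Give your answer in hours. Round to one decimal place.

6.3 hours

Audio total: 448 + 160 = 608 kbps = 0.608 Mbps.
Total bitrate: 44.9 + 0.608 = 45.508 Mbps.
Capacity: 128 GB = 1,024,000 Mb.
Recording time: 1,024,000 / 45.508 = 22,502 s ≈ 6.25 hours.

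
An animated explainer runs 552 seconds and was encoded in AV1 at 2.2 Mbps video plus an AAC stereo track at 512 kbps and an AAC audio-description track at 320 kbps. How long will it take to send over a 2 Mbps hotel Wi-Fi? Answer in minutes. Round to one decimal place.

13.9 minutes

Audio total: 512 + 320 = 832 kbps = 0.832 Mbps.
Total bitrate: 3.032 Mbps.
File: 3.032 Mbps × 552 s = 1673.7 Mb.
At 2 Mbps: 1673.7 / 2 = 836.8 s ≈ 13.9 minutes.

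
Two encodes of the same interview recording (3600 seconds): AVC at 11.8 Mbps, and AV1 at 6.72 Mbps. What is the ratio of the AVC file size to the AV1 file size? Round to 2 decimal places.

AVC: 11.800 Mbps × 3600 s = 42480.0 Mb = 4.945 GiB.
AV1: 6.720 Mbps × 3600 s = 24192.0 Mb = 2.816 GiB.
Ratio: 4.945 / 2.816 = 1.756.

1.76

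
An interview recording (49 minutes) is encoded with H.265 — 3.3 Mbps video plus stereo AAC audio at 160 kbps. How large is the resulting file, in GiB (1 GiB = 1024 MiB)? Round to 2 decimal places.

1.18 GiB

49 min = 2940 s
Audio: 160 kbps = 0.160 Mbps.
Total bitrate: 3.3 + 0.160 = 3.460 Mbps.
Stream data: 3.460 Mbps × 2940 s = 10172.4 Mb.
10,172 Mb = 1,271,550,000 bytes ÷ 1,073,741,824 = 1.184 GiB.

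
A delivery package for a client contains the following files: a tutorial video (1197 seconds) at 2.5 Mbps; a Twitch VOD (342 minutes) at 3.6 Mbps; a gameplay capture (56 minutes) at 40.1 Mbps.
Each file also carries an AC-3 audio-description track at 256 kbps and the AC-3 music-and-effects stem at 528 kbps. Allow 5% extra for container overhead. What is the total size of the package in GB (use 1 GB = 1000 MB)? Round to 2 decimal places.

Audio total: 256 + 528 = 784 kbps = 0.784 Mbps.
tutorial video: 3.284 Mbps × 1197 s × 1.05 = 4127.5 Mb
Twitch VOD: 4.384 Mbps × 20520 s × 1.05 = 94457.7 Mb
gameplay capture: 40.884 Mbps × 3360 s × 1.05 = 144238.8 Mb
Total: 242823.9 Mb = 30353.0 MB.
= 30.35 GB.

30.35 GB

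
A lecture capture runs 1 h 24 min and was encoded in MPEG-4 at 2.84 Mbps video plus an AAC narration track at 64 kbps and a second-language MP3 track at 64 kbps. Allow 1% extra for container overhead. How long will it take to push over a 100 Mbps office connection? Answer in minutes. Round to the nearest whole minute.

1 h 24 min = 84 min = 5040 s
Audio total: 64 + 64 = 128 kbps = 0.128 Mbps.
Total bitrate: 2.968 Mbps.
File: 2.968 Mbps × 5040 s = 14958.7 Mb.
With 1% container overhead: ×1.01. → 15108.3 Mb.
At 100 Mbps: 15108.3 / 100 = 151.1 s ≈ 2.52 minutes.

3 minutes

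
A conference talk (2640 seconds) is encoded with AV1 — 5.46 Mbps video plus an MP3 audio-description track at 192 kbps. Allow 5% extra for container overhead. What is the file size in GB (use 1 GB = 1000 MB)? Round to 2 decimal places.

1.96 GB

Audio: 192 kbps = 0.192 Mbps.
Total bitrate: 5.46 + 0.192 = 5.652 Mbps.
Stream data: 5.652 Mbps × 2640 s = 14921.3 Mb.
With 5% container overhead: ×1.05.
15,667 Mb ÷ 8 = 1,958 MB → 1.958 GB.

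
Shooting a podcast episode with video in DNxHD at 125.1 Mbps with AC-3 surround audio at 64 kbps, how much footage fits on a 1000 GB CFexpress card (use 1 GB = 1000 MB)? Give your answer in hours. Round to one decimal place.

Audio: 64 kbps = 0.064 Mbps.
Total bitrate: 125.1 + 0.064 = 125.164 Mbps.
Capacity: 1000 GB = 8,000,000 Mb.
Recording time: 8,000,000 / 125.164 = 63,916 s ≈ 17.8 hours.

17.8 hours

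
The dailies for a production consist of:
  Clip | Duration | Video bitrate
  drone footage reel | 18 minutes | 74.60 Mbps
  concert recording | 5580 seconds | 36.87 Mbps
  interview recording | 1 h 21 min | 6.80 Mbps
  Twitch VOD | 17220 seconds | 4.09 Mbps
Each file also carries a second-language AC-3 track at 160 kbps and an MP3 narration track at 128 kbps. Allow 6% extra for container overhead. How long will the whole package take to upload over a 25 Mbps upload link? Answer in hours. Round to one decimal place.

4.7 hours

Audio total: 160 + 128 = 288 kbps = 0.288 Mbps.
drone footage reel: 74.888 Mbps × 1080 s × 1.06 = 85731.8 Mb
concert recording: 37.158 Mbps × 5580 s × 1.06 = 219782.1 Mb
interview recording: 7.088 Mbps × 4860 s × 1.06 = 36514.5 Mb
Twitch VOD: 4.378 Mbps × 17220 s × 1.06 = 79912.5 Mb
Total: 421941.0 Mb = 52742.6 MB.
At 25 Mbps: 421941.0 / 25 = 16878 s ≈ 4.69 hours.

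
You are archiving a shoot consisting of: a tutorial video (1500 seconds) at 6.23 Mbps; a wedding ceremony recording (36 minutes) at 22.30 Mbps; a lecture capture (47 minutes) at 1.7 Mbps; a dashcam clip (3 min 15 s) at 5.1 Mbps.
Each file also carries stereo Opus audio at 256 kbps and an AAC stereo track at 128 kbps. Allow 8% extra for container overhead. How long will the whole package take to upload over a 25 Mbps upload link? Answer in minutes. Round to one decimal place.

47.4 minutes

Audio total: 256 + 128 = 384 kbps = 0.384 Mbps.
tutorial video: 6.614 Mbps × 1500 s × 1.08 = 10714.7 Mb
wedding ceremony recording: 22.684 Mbps × 2160 s × 1.08 = 52917.2 Mb
lecture capture: 2.084 Mbps × 2820 s × 1.08 = 6347.0 Mb
dashcam clip: 5.484 Mbps × 195 s × 1.08 = 1154.9 Mb
Total: 71133.9 Mb = 8891.7 MB.
At 25 Mbps: 71133.9 / 25 = 2845 s ≈ 47.4 minutes.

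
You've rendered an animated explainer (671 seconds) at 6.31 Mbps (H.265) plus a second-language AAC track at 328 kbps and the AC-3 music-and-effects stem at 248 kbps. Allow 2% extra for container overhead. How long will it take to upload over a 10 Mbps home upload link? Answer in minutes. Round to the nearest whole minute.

8 minutes

Audio total: 328 + 248 = 576 kbps = 0.576 Mbps.
Total bitrate: 6.886 Mbps.
File: 6.886 Mbps × 671 s = 4620.5 Mb.
With 2% container overhead: ×1.02. → 4712.9 Mb.
At 10 Mbps: 4712.9 / 10 = 471.3 s ≈ 7.85 minutes.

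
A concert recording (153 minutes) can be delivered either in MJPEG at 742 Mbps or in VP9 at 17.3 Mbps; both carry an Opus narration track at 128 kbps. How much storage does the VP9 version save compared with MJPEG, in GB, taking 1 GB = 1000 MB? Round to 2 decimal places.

153 min = 9180 s
Audio: 128 kbps = 0.128 Mbps.
MJPEG: 742.128 Mbps × 9180 s = 6812735.0 Mb = 851.592 GB.
VP9: 17.428 Mbps × 9180 s = 159989.0 Mb = 19.999 GB.
Saving: 851.592 − 19.999 = 831.593 GB.

831.59 GB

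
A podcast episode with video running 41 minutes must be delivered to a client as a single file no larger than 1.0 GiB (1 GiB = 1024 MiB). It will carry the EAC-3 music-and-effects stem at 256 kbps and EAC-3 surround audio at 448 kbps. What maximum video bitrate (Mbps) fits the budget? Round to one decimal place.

Budget: 1.0 GiB = 8589.9 Mb.
41 min = 2460 s
Total bitrate budget: 8589.9 Mb / 2460 s = 3.492 Mbps.
Audio total: 256 + 448 = 704 kbps = 0.704 Mbps.
Video: 3.492 − 0.704 = 2.788 Mbps.

2.8 Mbps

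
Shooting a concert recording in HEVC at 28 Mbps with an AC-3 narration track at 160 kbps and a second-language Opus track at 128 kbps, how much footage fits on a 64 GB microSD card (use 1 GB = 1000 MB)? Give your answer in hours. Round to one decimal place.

5.0 hours

Audio total: 160 + 128 = 288 kbps = 0.288 Mbps.
Total bitrate: 28 + 0.288 = 28.288 Mbps.
Capacity: 64 GB = 512,000 Mb.
Recording time: 512,000 / 28.288 = 18,100 s ≈ 5.03 hours.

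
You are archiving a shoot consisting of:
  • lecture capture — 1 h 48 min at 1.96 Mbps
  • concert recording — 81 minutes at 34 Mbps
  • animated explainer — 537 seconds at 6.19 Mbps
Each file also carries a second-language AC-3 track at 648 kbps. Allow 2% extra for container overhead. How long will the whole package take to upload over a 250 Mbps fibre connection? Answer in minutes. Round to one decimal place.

Audio: 648 kbps = 0.648 Mbps.
lecture capture: 2.608 Mbps × 6480 s × 1.02 = 17237.8 Mb
concert recording: 34.648 Mbps × 4860 s × 1.02 = 171757.1 Mb
animated explainer: 6.838 Mbps × 537 s × 1.02 = 3745.4 Mb
Total: 192740.3 Mb = 24092.5 MB.
At 250 Mbps: 192740.3 / 250 = 771 s ≈ 12.8 minutes.

12.8 minutes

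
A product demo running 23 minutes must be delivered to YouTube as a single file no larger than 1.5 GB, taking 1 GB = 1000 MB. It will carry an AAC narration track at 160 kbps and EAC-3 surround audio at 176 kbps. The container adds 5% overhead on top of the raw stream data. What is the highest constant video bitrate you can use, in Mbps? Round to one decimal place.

Budget: 1.5 GB = 12000.0 Mb.
Stream payload after overhead: 12000.0 / 1.05 = 11428.6 Mb.
23 min = 1380 s
Total bitrate budget: 11428.6 Mb / 1380 s = 8.282 Mbps.
Audio total: 160 + 176 = 336 kbps = 0.336 Mbps.
Video: 8.282 − 0.336 = 7.946 Mbps.

7.9 Mbps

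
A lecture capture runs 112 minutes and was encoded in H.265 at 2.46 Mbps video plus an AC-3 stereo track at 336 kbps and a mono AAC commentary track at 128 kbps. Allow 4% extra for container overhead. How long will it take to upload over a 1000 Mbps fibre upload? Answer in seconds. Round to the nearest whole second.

112 min = 6720 s
Audio total: 336 + 128 = 464 kbps = 0.464 Mbps.
Total bitrate: 2.924 Mbps.
File: 2.924 Mbps × 6720 s = 19649.3 Mb.
With 4% container overhead: ×1.04. → 20435.3 Mb.
At 1000 Mbps: 20435.3 / 1000 = 20.4 s ≈ 20.4 seconds.

20 seconds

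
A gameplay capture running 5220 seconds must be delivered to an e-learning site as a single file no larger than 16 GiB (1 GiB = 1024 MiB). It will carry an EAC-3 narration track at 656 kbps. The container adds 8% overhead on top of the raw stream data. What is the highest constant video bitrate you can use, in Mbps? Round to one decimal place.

Budget: 16 GiB = 137439.0 Mb.
Stream payload after overhead: 137439.0 / 1.08 = 127258.3 Mb.
Total bitrate budget: 127258.3 Mb / 5220 s = 24.379 Mbps.
Audio: 656 kbps = 0.656 Mbps.
Video: 24.379 − 0.656 = 23.723 Mbps.

23.7 Mbps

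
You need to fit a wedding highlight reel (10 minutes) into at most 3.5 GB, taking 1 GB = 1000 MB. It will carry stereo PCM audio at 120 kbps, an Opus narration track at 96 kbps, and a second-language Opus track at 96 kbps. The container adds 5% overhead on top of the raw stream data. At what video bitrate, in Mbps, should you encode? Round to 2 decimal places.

Budget: 3.5 GB = 28000.0 Mb.
Stream payload after overhead: 28000.0 / 1.05 = 26666.7 Mb.
10 min = 600 s
Total bitrate budget: 26666.7 Mb / 600 s = 44.444 Mbps.
Audio total: 120 + 96 + 96 = 312 kbps = 0.312 Mbps.
Video: 44.444 − 0.312 = 44.132 Mbps.

44.13 Mbps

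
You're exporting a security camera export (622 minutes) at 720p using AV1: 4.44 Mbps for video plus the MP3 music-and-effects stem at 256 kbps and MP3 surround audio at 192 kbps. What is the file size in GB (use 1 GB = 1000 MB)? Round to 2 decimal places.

22.80 GB

622 min = 37320 s
Audio total: 256 + 192 = 448 kbps = 0.448 Mbps.
Total bitrate: 4.44 + 0.448 = 4.888 Mbps.
Stream data: 4.888 Mbps × 37320 s = 182420.2 Mb.
182,420 Mb ÷ 8 = 22,803 MB → 22.80 GB.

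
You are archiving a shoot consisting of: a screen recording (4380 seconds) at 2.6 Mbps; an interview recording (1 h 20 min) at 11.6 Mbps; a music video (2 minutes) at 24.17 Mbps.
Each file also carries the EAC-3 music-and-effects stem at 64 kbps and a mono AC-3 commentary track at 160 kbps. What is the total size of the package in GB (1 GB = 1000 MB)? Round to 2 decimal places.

9.01 GB

Audio total: 64 + 160 = 224 kbps = 0.224 Mbps.
screen recording: 2.824 Mbps × 4380 s = 12369.1 Mb
interview recording: 11.824 Mbps × 4800 s = 56755.2 Mb
music video: 24.394 Mbps × 120 s = 2927.3 Mb
Total: 72051.6 Mb = 9006.5 MB.
= 9.006 GB.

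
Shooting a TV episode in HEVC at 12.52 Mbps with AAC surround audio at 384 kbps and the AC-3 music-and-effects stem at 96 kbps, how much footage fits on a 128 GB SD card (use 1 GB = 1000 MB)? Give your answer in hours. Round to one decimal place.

Audio total: 384 + 96 = 480 kbps = 0.480 Mbps.
Total bitrate: 12.52 + 0.480 = 13.000 Mbps.
Capacity: 128 GB = 1,024,000 Mb.
Recording time: 1,024,000 / 13.000 = 78,769 s ≈ 21.9 hours.

21.9 hours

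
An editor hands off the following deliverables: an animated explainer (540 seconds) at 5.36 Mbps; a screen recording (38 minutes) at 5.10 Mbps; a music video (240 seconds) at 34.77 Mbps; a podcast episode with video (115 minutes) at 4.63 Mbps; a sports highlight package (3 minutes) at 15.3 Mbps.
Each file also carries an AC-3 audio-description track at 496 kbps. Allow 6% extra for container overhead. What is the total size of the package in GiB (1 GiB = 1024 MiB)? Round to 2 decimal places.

7.72 GiB

Audio: 496 kbps = 0.496 Mbps.
animated explainer: 5.856 Mbps × 540 s × 1.06 = 3352.0 Mb
screen recording: 5.596 Mbps × 2280 s × 1.06 = 13524.4 Mb
music video: 35.266 Mbps × 240 s × 1.06 = 8971.7 Mb
podcast episode with video: 5.126 Mbps × 6900 s × 1.06 = 37491.6 Mb
sports highlight package: 15.796 Mbps × 180 s × 1.06 = 3013.9 Mb
Total: 66353.5 Mb = 8294.2 MB.
= 7.725 GiB.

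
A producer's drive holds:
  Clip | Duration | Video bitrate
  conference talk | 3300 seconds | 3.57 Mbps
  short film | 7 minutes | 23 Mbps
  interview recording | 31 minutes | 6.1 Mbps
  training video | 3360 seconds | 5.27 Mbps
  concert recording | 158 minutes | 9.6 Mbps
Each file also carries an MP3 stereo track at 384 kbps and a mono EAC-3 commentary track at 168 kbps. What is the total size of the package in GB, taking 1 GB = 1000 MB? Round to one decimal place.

Audio total: 384 + 168 = 552 kbps = 0.552 Mbps.
conference talk: 4.122 Mbps × 3300 s = 13602.6 Mb
short film: 23.552 Mbps × 420 s = 9891.8 Mb
interview recording: 6.652 Mbps × 1860 s = 12372.7 Mb
training video: 5.822 Mbps × 3360 s = 19561.9 Mb
concert recording: 10.152 Mbps × 9480 s = 96241.0 Mb
Total: 151670.0 Mb = 18958.8 MB.
= 18.96 GB.

19.0 GB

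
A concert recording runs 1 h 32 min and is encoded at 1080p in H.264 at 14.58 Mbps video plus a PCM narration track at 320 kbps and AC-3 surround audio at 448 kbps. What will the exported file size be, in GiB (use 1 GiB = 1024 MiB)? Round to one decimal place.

9.9 GiB

1 h 32 min = 92 min = 5520 s
Audio total: 320 + 448 = 768 kbps = 0.768 Mbps.
Total bitrate: 14.58 + 0.768 = 15.348 Mbps.
Stream data: 15.348 Mbps × 5520 s = 84721.0 Mb.
84,721 Mb = 10,590,120,000 bytes ÷ 1,073,741,824 = 9.863 GiB.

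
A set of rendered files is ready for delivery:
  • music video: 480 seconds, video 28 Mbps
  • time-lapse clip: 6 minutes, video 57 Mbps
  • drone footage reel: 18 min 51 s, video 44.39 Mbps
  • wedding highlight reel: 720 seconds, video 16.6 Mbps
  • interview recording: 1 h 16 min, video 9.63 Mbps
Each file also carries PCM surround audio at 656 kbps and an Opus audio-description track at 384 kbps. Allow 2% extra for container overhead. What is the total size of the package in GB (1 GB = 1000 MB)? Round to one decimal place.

Audio total: 656 + 384 = 1040 kbps = 1.040 Mbps.
music video: 29.040 Mbps × 480 s × 1.02 = 14218.0 Mb
time-lapse clip: 58.040 Mbps × 360 s × 1.02 = 21312.3 Mb
drone footage reel: 45.430 Mbps × 1131 s × 1.02 = 52409.0 Mb
wedding highlight reel: 17.640 Mbps × 720 s × 1.02 = 12954.8 Mb
interview recording: 10.670 Mbps × 4560 s × 1.02 = 49628.3 Mb
Total: 150522.3 Mb = 18815.3 MB.
= 18.82 GB.

18.8 GB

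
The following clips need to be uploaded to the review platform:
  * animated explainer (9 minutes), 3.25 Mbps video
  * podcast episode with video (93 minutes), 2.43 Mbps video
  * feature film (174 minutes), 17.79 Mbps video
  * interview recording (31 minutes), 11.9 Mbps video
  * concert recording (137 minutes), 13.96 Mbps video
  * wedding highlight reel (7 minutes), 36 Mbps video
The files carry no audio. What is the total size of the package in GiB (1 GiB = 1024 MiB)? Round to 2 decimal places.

41.10 GiB

animated explainer: 3.250 Mbps × 540 s = 1755.0 Mb
podcast episode with video: 2.430 Mbps × 5580 s = 13559.4 Mb
feature film: 17.790 Mbps × 10440 s = 185727.6 Mb
interview recording: 11.900 Mbps × 1860 s = 22134.0 Mb
concert recording: 13.960 Mbps × 8220 s = 114751.2 Mb
wedding highlight reel: 36.000 Mbps × 420 s = 15120.0 Mb
Total: 353047.2 Mb = 44130.9 MB.
= 41.10 GiB.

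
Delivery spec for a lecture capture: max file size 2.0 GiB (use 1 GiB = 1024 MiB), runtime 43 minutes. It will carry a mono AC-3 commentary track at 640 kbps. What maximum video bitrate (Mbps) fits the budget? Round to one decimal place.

6.0 Mbps

Budget: 2.0 GiB = 17179.9 Mb.
43 min = 2580 s
Total bitrate budget: 17179.9 Mb / 2580 s = 6.659 Mbps.
Audio: 640 kbps = 0.640 Mbps.
Video: 6.659 − 0.640 = 6.019 Mbps.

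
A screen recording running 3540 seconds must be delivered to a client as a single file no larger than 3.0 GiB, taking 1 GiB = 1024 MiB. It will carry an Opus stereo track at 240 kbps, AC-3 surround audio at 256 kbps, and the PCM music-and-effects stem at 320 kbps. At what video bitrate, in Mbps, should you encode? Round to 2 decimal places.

6.46 Mbps

Budget: 3.0 GiB = 25769.8 Mb.
Total bitrate budget: 25769.8 Mb / 3540 s = 7.280 Mbps.
Audio total: 240 + 256 + 320 = 816 kbps = 0.816 Mbps.
Video: 7.280 − 0.816 = 6.464 Mbps.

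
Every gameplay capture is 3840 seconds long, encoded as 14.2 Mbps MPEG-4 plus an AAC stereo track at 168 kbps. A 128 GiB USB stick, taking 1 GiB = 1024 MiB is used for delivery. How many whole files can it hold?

19

Audio: 168 kbps = 0.168 Mbps.
Total bitrate: 14.368 Mbps.
Per item: 14.368 Mbps × 3840 s = 55,173 Mb = 6,897 MB.
Capacity: 128 GiB = 1,099,512 Mb; 19.93 items → 19 complete.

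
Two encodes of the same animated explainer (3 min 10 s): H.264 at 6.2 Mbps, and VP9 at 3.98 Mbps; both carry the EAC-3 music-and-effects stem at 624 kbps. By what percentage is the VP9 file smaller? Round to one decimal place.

32.5%

3 min 10 s = 190 s
Audio: 624 kbps = 0.624 Mbps.
H.264: 6.824 Mbps × 190 s = 1296.6 Mb = 162.070 MB.
VP9: 4.604 Mbps × 190 s = 874.8 Mb = 109.345 MB.
Reduction: (1 − 109.345/162.070) × 100 = 32.53%.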